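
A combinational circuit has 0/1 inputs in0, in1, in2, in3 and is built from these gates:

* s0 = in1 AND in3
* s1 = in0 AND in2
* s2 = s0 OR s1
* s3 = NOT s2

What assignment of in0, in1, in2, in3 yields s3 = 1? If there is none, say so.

s3 = NOT s2 must be 1, so s2 = 0.
s2 = s0 OR s1 must be 0, so both s0 = 0 and s1 = 0.
s0 = in1 AND in3 must be 0, so at least one of in1, in3 is 0.
Check with in0=1, in1=0, in2=0, in3=1:
s0 = in1 AND in3 = 0 AND 1 = 0
s1 = in0 AND in2 = 1 AND 0 = 0
s2 = s0 OR s1 = 0 OR 0 = 0
s3 = NOT s2 = NOT 0 = 1
So s3 = 1 as required.

in0=1, in1=0, in2=0, in3=1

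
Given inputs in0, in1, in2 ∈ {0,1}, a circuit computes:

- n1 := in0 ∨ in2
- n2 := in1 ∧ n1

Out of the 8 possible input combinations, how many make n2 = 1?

3

n2 = in1 ∧ n1 must be 1, so both in1 = 1 and n1 = 1.
Enumerating the 8 input combinations, 3 give n2 = 1 and 5 give n2 = 0.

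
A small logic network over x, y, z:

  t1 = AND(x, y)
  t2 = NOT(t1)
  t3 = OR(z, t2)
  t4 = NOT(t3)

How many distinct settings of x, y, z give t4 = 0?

7

t4 = NOT(t3) must be 0, so t3 = 1.
t3 = OR(z, t2) must be 1, so at least one of z, t2 is 1.
Enumerating the 8 input combinations, 7 give t4 = 0 and 1 give t4 = 1.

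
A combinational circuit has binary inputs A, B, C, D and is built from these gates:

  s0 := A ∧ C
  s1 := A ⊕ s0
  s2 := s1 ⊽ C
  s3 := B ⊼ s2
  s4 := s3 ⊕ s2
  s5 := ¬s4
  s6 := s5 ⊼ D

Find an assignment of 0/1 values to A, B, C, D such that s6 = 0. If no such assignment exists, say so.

s6 = s5 ⊼ D must be 0, so both s5 = 1 and D = 1.
Check with A=0, B=0, C=0, D=1:
s0 = A ∧ C = 0 ∧ 0 = 0
s1 = A ⊕ s0 = 0 ⊕ 0 = 0
s2 = s1 ⊽ C = 0 ⊽ 0 = 1
s3 = B ⊼ s2 = 0 ⊼ 1 = 1
s4 = s3 ⊕ s2 = 1 ⊕ 1 = 0
s5 = ¬s4 = ¬0 = 1
s6 = s5 ⊼ D = 1 ⊼ 1 = 0
So s6 = 0 as required.

A=0, B=0, C=0, D=1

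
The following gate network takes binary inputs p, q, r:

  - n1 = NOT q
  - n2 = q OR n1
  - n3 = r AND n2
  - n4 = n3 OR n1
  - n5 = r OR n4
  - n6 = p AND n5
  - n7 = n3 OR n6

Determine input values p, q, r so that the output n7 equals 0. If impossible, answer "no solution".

n7 = n3 OR n6 must be 0, so both n3 = 0 and n6 = 0.
Check with p=1, q=1, r=0:
n1 = NOT q = NOT 1 = 0
n2 = q OR n1 = 1 OR 0 = 1
n3 = r AND n2 = 0 AND 1 = 0
n4 = n3 OR n1 = 0 OR 0 = 0
n5 = r OR n4 = 0 OR 0 = 0
n6 = p AND n5 = 1 AND 0 = 0
n7 = n3 OR n6 = 0 OR 0 = 0
So n7 = 0 as required.

p=1, q=1, r=0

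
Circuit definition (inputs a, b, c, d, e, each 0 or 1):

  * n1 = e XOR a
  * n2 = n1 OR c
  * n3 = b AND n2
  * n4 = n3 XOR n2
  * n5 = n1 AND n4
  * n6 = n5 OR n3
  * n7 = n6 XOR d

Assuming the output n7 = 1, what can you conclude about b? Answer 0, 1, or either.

either

Both values of b occur among assignments with n7 = 1:
  b=0: a=0, b=0, c=0, d=0, e=1
  b=1: a=0, b=1, c=0, d=0, e=1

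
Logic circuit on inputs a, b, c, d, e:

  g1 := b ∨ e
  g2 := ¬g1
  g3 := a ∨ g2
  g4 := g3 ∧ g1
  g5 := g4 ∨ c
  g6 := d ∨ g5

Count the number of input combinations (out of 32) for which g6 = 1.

g6 = d ∨ g5 must be 1, so at least one of d, g5 is 1.
Enumerating the 32 input combinations, 27 give g6 = 1 and 5 give g6 = 0.

27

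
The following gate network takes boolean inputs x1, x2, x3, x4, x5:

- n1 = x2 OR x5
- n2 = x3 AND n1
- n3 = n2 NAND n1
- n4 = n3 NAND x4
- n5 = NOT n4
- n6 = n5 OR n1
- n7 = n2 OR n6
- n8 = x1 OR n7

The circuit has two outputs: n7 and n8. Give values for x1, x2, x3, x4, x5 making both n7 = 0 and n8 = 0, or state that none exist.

Check with x1=0, x2=0, x3=1, x4=0, x5=0:
n1 = x2 OR x5 = 0 OR 0 = 0
n2 = x3 AND n1 = 1 AND 0 = 0
n3 = n2 NAND n1 = 0 NAND 0 = 1
n4 = n3 NAND x4 = 1 NAND 0 = 1
n5 = NOT n4 = NOT 1 = 0
n6 = n5 OR n1 = 0 OR 0 = 0
n7 = n2 OR n6 = 0 OR 0 = 0
n8 = x1 OR n7 = 0 OR 0 = 0
So n7 = 0 and n8 = 0.

x1=0, x2=0, x3=1, x4=0, x5=0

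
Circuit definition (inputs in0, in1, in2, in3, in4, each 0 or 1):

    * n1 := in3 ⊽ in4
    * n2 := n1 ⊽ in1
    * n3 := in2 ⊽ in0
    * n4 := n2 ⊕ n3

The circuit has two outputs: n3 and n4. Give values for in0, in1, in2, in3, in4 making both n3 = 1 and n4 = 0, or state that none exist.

in0=0, in1=0, in2=0, in3=1, in4=1

Check with in0=0, in1=0, in2=0, in3=1, in4=1:
n1 = in3 ⊽ in4 = 1 ⊽ 1 = 0
n2 = n1 ⊽ in1 = 0 ⊽ 0 = 1
n3 = in2 ⊽ in0 = 0 ⊽ 0 = 1
n4 = n2 ⊕ n3 = 1 ⊕ 1 = 0
So n3 = 1 and n4 = 0.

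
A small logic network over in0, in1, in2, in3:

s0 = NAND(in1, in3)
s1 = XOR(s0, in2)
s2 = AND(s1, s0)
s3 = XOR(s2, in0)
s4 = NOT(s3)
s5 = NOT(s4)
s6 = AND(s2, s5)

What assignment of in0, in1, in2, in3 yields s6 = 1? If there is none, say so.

s6 = AND(s2, s5) must be 1, so both s2 = 1 and s5 = 1.
s2 = AND(s1, s0) must be 1, so both s1 = 1 and s0 = 1.
s5 = NOT(s4) must be 1, so s4 = 0.
Check with in0=0, in1=0, in2=0, in3=1:
s0 = NAND(in1, in3) = NAND(0, 1) = 1
s1 = XOR(s0, in2) = XOR(1, 0) = 1
s2 = AND(s1, s0) = AND(1, 1) = 1
s3 = XOR(s2, in0) = XOR(1, 0) = 1
s4 = NOT(s3) = NOT 1 = 0
s5 = NOT(s4) = NOT 0 = 1
s6 = AND(s2, s5) = AND(1, 1) = 1
So s6 = 1 as required.

in0=0, in1=0, in2=0, in3=1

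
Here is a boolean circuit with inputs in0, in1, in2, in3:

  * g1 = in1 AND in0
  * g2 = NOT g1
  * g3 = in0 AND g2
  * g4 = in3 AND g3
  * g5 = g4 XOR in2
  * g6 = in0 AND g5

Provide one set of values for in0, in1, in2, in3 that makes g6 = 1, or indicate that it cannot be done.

g6 = in0 AND g5 must be 1, so both in0 = 1 and g5 = 1.
Check with in0=1, in1=1, in2=1, in3=0:
g1 = in1 AND in0 = 1 AND 1 = 1
g2 = NOT g1 = NOT 1 = 0
g3 = in0 AND g2 = 1 AND 0 = 0
g4 = in3 AND g3 = 0 AND 0 = 0
g5 = g4 XOR in2 = 0 XOR 1 = 1
g6 = in0 AND g5 = 1 AND 1 = 1
So g6 = 1 as required.

in0=1, in1=1, in2=1, in3=0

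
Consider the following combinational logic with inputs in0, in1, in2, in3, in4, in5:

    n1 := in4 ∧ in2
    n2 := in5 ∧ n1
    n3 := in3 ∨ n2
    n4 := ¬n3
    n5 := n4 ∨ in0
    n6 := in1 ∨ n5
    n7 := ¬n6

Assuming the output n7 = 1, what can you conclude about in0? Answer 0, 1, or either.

n7 = ¬n6 must be 1, so n6 = 0.
Every assignment with n7 = 1 has in0 = 0; there are 9 such assignment(s).

0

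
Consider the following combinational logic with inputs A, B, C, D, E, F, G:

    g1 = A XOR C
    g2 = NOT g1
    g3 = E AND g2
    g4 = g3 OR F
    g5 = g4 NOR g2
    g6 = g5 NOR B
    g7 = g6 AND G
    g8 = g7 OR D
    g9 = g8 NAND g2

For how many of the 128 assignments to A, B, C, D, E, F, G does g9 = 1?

g9 = g8 NAND g2 must be 1, so at least one of g8, g2 is 0.
Enumerating the 128 input combinations, 88 give g9 = 1 and 40 give g9 = 0.

88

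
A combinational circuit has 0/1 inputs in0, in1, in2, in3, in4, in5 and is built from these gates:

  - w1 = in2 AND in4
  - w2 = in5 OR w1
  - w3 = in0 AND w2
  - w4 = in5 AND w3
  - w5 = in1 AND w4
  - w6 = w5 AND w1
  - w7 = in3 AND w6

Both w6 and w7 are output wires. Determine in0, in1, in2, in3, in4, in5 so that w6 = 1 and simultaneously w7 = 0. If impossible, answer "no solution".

Check with in0=1, in1=1, in2=1, in3=0, in4=1, in5=1:
w1 = in2 AND in4 = 1 AND 1 = 1
w2 = in5 OR w1 = 1 OR 1 = 1
w3 = in0 AND w2 = 1 AND 1 = 1
w4 = in5 AND w3 = 1 AND 1 = 1
w5 = in1 AND w4 = 1 AND 1 = 1
w6 = w5 AND w1 = 1 AND 1 = 1
w7 = in3 AND w6 = 0 AND 1 = 0
So w6 = 1 and w7 = 0.

in0=1, in1=1, in2=1, in3=0, in4=1, in5=1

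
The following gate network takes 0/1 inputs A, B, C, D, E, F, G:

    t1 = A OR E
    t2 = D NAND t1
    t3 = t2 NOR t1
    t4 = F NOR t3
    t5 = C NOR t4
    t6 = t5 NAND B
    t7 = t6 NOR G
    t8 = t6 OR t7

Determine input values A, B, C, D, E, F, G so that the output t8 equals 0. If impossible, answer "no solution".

A=1 B=1 C=0 D=0 E=1 F=1 G=1

t8 = t6 OR t7 must be 0, so both t6 = 0 and t7 = 0.
t6 = t5 NAND B must be 0, so both t5 = 1 and B = 1.
t7 = t6 NOR G must be 0, so at least one of t6, G is 1.
Check with A=1 B=1 C=0 D=0 E=1 F=1 G=1:
t1 = A OR E = 1 OR 1 = 1
t2 = D NAND t1 = 0 NAND 1 = 1
t3 = t2 NOR t1 = 1 NOR 1 = 0
t4 = F NOR t3 = 1 NOR 0 = 0
t5 = C NOR t4 = 0 NOR 0 = 1
t6 = t5 NAND B = 1 NAND 1 = 0
t7 = t6 NOR G = 0 NOR 1 = 0
t8 = t6 OR t7 = 0 OR 0 = 0
So t8 = 0 as required.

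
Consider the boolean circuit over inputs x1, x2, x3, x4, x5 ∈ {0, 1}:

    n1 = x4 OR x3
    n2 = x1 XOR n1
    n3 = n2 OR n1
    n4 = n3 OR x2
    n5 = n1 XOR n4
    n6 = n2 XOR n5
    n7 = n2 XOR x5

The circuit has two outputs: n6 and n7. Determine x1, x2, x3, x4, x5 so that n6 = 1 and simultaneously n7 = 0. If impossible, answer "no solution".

Check with x1=0, x2=1, x3=0, x4=1, x5=1:
n1 = x4 OR x3 = 1 OR 0 = 1
n2 = x1 XOR n1 = 0 XOR 1 = 1
n3 = n2 OR n1 = 1 OR 1 = 1
n4 = n3 OR x2 = 1 OR 1 = 1
n5 = n1 XOR n4 = 1 XOR 1 = 0
n6 = n2 XOR n5 = 1 XOR 0 = 1
n7 = n2 XOR x5 = 1 XOR 1 = 0
So n6 = 1 and n7 = 0.

x1=0, x2=1, x3=0, x4=1, x5=1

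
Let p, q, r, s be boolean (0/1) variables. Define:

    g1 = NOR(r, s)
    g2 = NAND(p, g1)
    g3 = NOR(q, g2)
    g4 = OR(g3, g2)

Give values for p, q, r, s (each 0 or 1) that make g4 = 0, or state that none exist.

p=1, q=1, r=0, s=0

g4 = OR(g3, g2) must be 0, so both g3 = 0 and g2 = 0.
g3 = NOR(q, g2) must be 0, so at least one of q, g2 is 1.
g2 = NAND(p, g1) must be 0, so both p = 1 and g1 = 1.
Check with p=1, q=1, r=0, s=0:
g1 = NOR(r, s) = NOR(0, 0) = 1
g2 = NAND(p, g1) = NAND(1, 1) = 0
g3 = NOR(q, g2) = NOR(1, 0) = 0
g4 = OR(g3, g2) = OR(0, 0) = 0
So g4 = 0 as required.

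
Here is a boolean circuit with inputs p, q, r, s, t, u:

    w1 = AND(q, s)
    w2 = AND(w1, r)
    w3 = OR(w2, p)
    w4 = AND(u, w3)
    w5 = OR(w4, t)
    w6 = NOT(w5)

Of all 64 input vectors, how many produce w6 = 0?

41

w6 = NOT(w5) must be 0, so w5 = 1.
w5 = OR(w4, t) must be 1, so at least one of w4, t is 1.
Enumerating the 64 input combinations, 41 give w6 = 0 and 23 give w6 = 1.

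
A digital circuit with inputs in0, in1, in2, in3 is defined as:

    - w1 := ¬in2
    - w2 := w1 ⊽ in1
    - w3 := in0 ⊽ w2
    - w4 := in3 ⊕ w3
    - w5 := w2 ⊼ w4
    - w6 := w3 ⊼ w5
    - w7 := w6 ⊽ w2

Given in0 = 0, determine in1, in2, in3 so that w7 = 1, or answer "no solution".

w7 = w6 ⊽ w2 must be 1, so both w6 = 0 and w2 = 0.
w6 = w3 ⊼ w5 must be 0, so both w3 = 1 and w5 = 1.
Check with in0 = 0 and in1=1, in2=1, in3=0:
w1 = ¬in2 = ¬1 = 0
w2 = w1 ⊽ in1 = 0 ⊽ 1 = 0
w3 = in0 ⊽ w2 = 0 ⊽ 0 = 1
w4 = in3 ⊕ w3 = 0 ⊕ 1 = 1
w5 = w2 ⊼ w4 = 0 ⊼ 1 = 1
w6 = w3 ⊼ w5 = 1 ⊼ 1 = 0
w7 = w6 ⊽ w2 = 0 ⊽ 0 = 1
So w7 = 1.

in1=1, in2=1, in3=0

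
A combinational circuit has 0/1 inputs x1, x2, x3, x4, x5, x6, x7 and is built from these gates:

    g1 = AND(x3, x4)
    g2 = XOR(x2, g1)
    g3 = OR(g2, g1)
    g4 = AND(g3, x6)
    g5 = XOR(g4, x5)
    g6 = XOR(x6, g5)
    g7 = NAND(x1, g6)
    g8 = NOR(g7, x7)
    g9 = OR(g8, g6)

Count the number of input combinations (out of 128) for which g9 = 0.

64

g9 = OR(g8, g6) must be 0, so both g8 = 0 and g6 = 0.
Enumerating the 128 input combinations, 64 give g9 = 0 and 64 give g9 = 1.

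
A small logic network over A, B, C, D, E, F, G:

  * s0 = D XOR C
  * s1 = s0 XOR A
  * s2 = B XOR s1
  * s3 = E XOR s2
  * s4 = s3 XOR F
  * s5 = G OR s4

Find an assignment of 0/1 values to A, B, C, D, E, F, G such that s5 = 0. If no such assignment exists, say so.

s5 = G OR s4 must be 0, so both G = 0 and s4 = 0.
Check with A=0 B=1 C=0 D=1 E=0 F=0 G=0:
s0 = D XOR C = 1 XOR 0 = 1
s1 = s0 XOR A = 1 XOR 0 = 1
s2 = B XOR s1 = 1 XOR 1 = 0
s3 = E XOR s2 = 0 XOR 0 = 0
s4 = s3 XOR F = 0 XOR 0 = 0
s5 = G OR s4 = 0 OR 0 = 0
So s5 = 0 as required.

A=0 B=1 C=0 D=1 E=0 F=0 G=0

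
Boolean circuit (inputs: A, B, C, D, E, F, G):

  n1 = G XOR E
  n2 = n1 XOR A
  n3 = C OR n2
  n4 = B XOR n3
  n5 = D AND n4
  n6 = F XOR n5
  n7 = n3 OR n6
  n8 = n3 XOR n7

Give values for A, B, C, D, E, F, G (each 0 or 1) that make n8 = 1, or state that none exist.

A=1 B=0 C=0 D=0 E=1 F=1 G=0

n8 = n3 XOR n7 must be 1, so n3 and n7 differ.
Check with A=1 B=0 C=0 D=0 E=1 F=1 G=0:
n1 = G XOR E = 0 XOR 1 = 1
n2 = n1 XOR A = 1 XOR 1 = 0
n3 = C OR n2 = 0 OR 0 = 0
n4 = B XOR n3 = 0 XOR 0 = 0
n5 = D AND n4 = 0 AND 0 = 0
n6 = F XOR n5 = 1 XOR 0 = 1
n7 = n3 OR n6 = 0 OR 1 = 1
n8 = n3 XOR n7 = 0 XOR 1 = 1
So n8 = 1 as required.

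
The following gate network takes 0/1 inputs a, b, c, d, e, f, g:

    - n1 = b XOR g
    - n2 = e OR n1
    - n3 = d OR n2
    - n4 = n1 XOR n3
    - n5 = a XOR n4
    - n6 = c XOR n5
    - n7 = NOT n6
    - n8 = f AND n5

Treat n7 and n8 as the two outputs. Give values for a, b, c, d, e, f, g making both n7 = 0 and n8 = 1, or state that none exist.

a=1 b=0 c=0 d=0 e=0 f=1 g=1

Check with a=1 b=0 c=0 d=0 e=0 f=1 g=1:
n1 = b XOR g = 0 XOR 1 = 1
n2 = e OR n1 = 0 OR 1 = 1
n3 = d OR n2 = 0 OR 1 = 1
n4 = n1 XOR n3 = 1 XOR 1 = 0
n5 = a XOR n4 = 1 XOR 0 = 1
n6 = c XOR n5 = 0 XOR 1 = 1
n7 = NOT n6 = NOT 1 = 0
n8 = f AND n5 = 1 AND 1 = 1
So n7 = 0 and n8 = 1.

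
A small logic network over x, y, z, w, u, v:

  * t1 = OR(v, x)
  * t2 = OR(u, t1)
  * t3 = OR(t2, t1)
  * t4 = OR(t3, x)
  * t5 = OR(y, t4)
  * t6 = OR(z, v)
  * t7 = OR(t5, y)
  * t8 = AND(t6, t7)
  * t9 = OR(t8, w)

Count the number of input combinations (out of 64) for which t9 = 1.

55

t9 = OR(t8, w) must be 1, so at least one of t8, w is 1.
Enumerating the 64 input combinations, 55 give t9 = 1 and 9 give t9 = 0.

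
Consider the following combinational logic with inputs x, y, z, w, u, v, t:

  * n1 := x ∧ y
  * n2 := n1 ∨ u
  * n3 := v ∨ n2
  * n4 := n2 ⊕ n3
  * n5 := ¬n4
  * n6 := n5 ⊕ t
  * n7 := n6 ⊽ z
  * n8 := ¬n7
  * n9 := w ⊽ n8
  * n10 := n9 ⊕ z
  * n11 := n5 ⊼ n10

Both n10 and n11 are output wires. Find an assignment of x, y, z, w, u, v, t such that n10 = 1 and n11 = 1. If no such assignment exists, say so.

x=0, y=1, z=1, w=0, u=0, v=1, t=1

Check with x=0, y=1, z=1, w=0, u=0, v=1, t=1:
n1 = x ∧ y = 0 ∧ 1 = 0
n2 = n1 ∨ u = 0 ∨ 0 = 0
n3 = v ∨ n2 = 1 ∨ 0 = 1
n4 = n2 ⊕ n3 = 0 ⊕ 1 = 1
n5 = ¬n4 = ¬1 = 0
n6 = n5 ⊕ t = 0 ⊕ 1 = 1
n7 = n6 ⊽ z = 1 ⊽ 1 = 0
n8 = ¬n7 = ¬0 = 1
n9 = w ⊽ n8 = 0 ⊽ 1 = 0
n10 = n9 ⊕ z = 0 ⊕ 1 = 1
n11 = n5 ⊼ n10 = 0 ⊼ 1 = 1
So n10 = 1 and n11 = 1.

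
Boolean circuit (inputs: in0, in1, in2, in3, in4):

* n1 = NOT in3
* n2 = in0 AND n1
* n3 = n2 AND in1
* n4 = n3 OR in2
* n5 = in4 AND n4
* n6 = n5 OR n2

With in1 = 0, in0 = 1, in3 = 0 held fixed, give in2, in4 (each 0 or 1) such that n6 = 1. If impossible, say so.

Check with in1 = 0, in0 = 1, in3 = 0 and in2=0, in4=1:
n1 = NOT in3 = NOT 0 = 1
n2 = in0 AND n1 = 1 AND 1 = 1
n3 = n2 AND in1 = 1 AND 0 = 0
n4 = n3 OR in2 = 0 OR 0 = 0
n5 = in4 AND n4 = 1 AND 0 = 0
n6 = n5 OR n2 = 0 OR 1 = 1
So n6 = 1.

in2=0, in4=1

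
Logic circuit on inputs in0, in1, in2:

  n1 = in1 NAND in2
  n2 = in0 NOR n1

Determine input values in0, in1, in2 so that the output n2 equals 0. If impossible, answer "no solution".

in0=1, in1=0, in2=0

n2 = in0 NOR n1 must be 0, so at least one of in0, n1 is 1.
Check with in0=1, in1=0, in2=0:
n1 = in1 NAND in2 = 0 NAND 0 = 1
n2 = in0 NOR n1 = 1 NOR 1 = 0
So n2 = 0 as required.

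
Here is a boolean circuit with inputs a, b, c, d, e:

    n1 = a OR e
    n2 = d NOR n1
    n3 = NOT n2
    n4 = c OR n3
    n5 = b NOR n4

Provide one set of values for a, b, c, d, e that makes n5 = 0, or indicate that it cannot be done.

n5 = b NOR n4 must be 0, so at least one of b, n4 is 1.
Check with a=1, b=0, c=1, d=0, e=1:
n1 = a OR e = 1 OR 1 = 1
n2 = d NOR n1 = 0 NOR 1 = 0
n3 = NOT n2 = NOT 0 = 1
n4 = c OR n3 = 1 OR 1 = 1
n5 = b NOR n4 = 0 NOR 1 = 0
So n5 = 0 as required.

a=1, b=0, c=1, d=0, e=1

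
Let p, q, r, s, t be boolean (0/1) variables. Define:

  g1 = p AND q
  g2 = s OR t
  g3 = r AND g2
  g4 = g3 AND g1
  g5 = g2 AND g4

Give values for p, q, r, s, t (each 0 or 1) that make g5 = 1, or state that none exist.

p=1, q=1, r=1, s=0, t=1

g5 = g2 AND g4 must be 1, so both g2 = 1 and g4 = 1.
g2 = s OR t must be 1, so at least one of s, t is 1.
Check with p=1, q=1, r=1, s=0, t=1:
g1 = p AND q = 1 AND 1 = 1
g2 = s OR t = 0 OR 1 = 1
g3 = r AND g2 = 1 AND 1 = 1
g4 = g3 AND g1 = 1 AND 1 = 1
g5 = g2 AND g4 = 1 AND 1 = 1
So g5 = 1 as required.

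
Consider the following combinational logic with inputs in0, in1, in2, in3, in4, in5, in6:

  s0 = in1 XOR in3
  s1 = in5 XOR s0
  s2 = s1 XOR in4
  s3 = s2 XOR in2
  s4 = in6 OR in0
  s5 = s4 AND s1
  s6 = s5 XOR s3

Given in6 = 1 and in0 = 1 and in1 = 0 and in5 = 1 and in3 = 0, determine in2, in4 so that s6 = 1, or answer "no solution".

in2=0, in4=1

s6 = s5 XOR s3 must be 1, so s5 and s3 differ.
Check with in6 = 1 and in0 = 1 and in1 = 0 and in5 = 1 and in3 = 0 and in2=0, in4=1:
s0 = in1 XOR in3 = 0 XOR 0 = 0
s1 = in5 XOR s0 = 1 XOR 0 = 1
s2 = s1 XOR in4 = 1 XOR 1 = 0
s3 = s2 XOR in2 = 0 XOR 0 = 0
s4 = in6 OR in0 = 1 OR 1 = 1
s5 = s4 AND s1 = 1 AND 1 = 1
s6 = s5 XOR s3 = 1 XOR 0 = 1
So s6 = 1.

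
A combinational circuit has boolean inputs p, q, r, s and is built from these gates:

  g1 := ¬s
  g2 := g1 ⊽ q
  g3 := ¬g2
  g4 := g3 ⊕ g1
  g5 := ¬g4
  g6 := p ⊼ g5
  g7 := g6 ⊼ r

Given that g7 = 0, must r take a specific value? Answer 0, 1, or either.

g7 = g6 ⊼ r must be 0, so both g6 = 1 and r = 1.
Every assignment with g7 = 0 has r = 1; there are 5 such assignment(s).

1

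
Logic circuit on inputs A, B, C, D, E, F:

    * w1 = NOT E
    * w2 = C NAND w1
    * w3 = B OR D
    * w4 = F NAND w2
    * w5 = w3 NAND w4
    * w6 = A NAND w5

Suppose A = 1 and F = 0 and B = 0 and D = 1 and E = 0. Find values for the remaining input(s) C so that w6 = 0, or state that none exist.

With A = 1 and F = 0 and B = 0 and D = 1 and E = 0 fixed, none of the 2 settings of C give w6 = 0.
For example, with C=0:
w1 = NOT E = NOT 0 = 1
w2 = C NAND w1 = 0 NAND 1 = 1
w3 = B OR D = 0 OR 1 = 1
w4 = F NAND w2 = 0 NAND 1 = 1
w5 = w3 NAND w4 = 1 NAND 1 = 0
w6 = A NAND w5 = 1 NAND 0 = 1
giving w6 = 1 ≠ 0.

no solution exists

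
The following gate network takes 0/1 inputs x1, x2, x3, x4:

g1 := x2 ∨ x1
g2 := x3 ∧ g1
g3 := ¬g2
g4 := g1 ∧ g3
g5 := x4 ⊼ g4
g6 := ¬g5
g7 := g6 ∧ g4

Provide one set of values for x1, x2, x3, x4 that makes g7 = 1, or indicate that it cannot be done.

x1=1 x2=0 x3=0 x4=1

Check with x1=1 x2=0 x3=0 x4=1:
g1 = x2 ∨ x1 = 0 ∨ 1 = 1
g2 = x3 ∧ g1 = 0 ∧ 1 = 0
g3 = ¬g2 = ¬0 = 1
g4 = g1 ∧ g3 = 1 ∧ 1 = 1
g5 = x4 ⊼ g4 = 1 ⊼ 1 = 0
g6 = ¬g5 = ¬0 = 1
g7 = g6 ∧ g4 = 1 ∧ 1 = 1
So g7 = 1 as required.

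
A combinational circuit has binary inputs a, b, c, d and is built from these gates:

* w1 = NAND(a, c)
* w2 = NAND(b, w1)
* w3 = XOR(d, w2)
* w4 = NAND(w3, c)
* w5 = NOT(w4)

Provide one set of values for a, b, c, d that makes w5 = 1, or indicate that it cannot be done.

a=1 b=0 c=1 d=0

w5 = NOT(w4) must be 1, so w4 = 0.
w4 = NAND(w3, c) must be 0, so both w3 = 1 and c = 1.
Check with a=1 b=0 c=1 d=0:
w1 = NAND(a, c) = NAND(1, 1) = 0
w2 = NAND(b, w1) = NAND(0, 0) = 1
w3 = XOR(d, w2) = XOR(0, 1) = 1
w4 = NAND(w3, c) = NAND(1, 1) = 0
w5 = NOT(w4) = NOT 0 = 1
So w5 = 1 as required.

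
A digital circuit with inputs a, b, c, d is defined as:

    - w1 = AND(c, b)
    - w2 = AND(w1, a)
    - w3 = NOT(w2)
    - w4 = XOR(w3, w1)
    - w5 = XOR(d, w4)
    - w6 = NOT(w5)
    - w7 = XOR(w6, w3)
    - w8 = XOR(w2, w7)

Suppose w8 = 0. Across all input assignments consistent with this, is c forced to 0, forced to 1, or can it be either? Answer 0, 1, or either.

either

Both values of c occur among assignments with w8 = 0:
  c=0: a=0, b=0, c=0, d=1
  c=1: a=0, b=0, c=1, d=1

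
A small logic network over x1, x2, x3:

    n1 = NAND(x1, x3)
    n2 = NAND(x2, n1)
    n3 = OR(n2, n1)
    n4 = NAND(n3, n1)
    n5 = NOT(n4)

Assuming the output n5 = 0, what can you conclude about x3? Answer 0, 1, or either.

n5 = NOT(n4) must be 0, so n4 = 1.
Every assignment with n5 = 0 has x3 = 1; there are 2 such assignment(s).
  x1=1, x2=0, x3=1
  x1=1, x2=1, x3=1

1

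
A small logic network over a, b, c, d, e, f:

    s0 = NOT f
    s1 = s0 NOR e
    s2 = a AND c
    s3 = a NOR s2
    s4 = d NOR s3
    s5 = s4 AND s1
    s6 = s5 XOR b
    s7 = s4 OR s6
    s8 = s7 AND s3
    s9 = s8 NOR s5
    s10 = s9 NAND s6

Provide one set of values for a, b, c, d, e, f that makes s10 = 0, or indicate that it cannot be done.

a=1, b=1, c=0, d=0, e=1, f=0

Check with a=1, b=1, c=0, d=0, e=1, f=0:
s0 = NOT f = NOT 0 = 1
s1 = s0 NOR e = 1 NOR 1 = 0
s2 = a AND c = 1 AND 0 = 0
s3 = a NOR s2 = 1 NOR 0 = 0
s4 = d NOR s3 = 0 NOR 0 = 1
s5 = s4 AND s1 = 1 AND 0 = 0
s6 = s5 XOR b = 0 XOR 1 = 1
s7 = s4 OR s6 = 1 OR 1 = 1
s8 = s7 AND s3 = 1 AND 0 = 0
s9 = s8 NOR s5 = 0 NOR 0 = 1
s10 = s9 NAND s6 = 1 NAND 1 = 0
So s10 = 0 as required.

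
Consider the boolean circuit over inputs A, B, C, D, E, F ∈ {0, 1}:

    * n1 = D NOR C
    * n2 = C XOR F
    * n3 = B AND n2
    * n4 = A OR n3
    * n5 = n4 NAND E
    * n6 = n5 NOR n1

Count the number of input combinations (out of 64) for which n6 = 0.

49

n6 = n5 NOR n1 must be 0, so at least one of n5, n1 is 1.
Enumerating the 64 input combinations, 49 give n6 = 0 and 15 give n6 = 1.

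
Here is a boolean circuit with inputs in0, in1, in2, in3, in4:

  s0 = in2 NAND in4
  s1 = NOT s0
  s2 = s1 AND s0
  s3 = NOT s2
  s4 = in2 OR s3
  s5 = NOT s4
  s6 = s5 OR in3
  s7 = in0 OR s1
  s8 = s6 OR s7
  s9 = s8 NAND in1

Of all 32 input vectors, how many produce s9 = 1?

s9 = s8 NAND in1 must be 1, so at least one of s8, in1 is 0.
Enumerating the 32 input combinations, 19 give s9 = 1 and 13 give s9 = 0.

19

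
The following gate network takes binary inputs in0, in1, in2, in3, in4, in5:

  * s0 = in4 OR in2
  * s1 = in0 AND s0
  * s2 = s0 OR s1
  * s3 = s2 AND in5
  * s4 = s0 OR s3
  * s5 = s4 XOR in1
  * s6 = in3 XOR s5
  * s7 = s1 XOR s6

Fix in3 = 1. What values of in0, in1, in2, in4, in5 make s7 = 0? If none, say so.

s7 = s1 XOR s6 must be 0, so s1 and s6 are equal.
Check with in3 = 1 and in0=0, in1=0, in2=1, in4=0, in5=1:
s0 = in4 OR in2 = 0 OR 1 = 1
s1 = in0 AND s0 = 0 AND 1 = 0
s2 = s0 OR s1 = 1 OR 0 = 1
s3 = s2 AND in5 = 1 AND 1 = 1
s4 = s0 OR s3 = 1 OR 1 = 1
s5 = s4 XOR in1 = 1 XOR 0 = 1
s6 = in3 XOR s5 = 1 XOR 1 = 0
s7 = s1 XOR s6 = 0 XOR 0 = 0
So s7 = 0.

in0=0, in1=0, in2=1, in4=0, in5=1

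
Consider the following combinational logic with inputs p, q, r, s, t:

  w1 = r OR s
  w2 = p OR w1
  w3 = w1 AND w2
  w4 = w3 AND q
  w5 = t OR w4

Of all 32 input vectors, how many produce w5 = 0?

w5 = t OR w4 must be 0, so both t = 0 and w4 = 0.
w4 = w3 AND q must be 0, so at least one of w3, q is 0.
Enumerating the 32 input combinations, 10 give w5 = 0 and 22 give w5 = 1.

10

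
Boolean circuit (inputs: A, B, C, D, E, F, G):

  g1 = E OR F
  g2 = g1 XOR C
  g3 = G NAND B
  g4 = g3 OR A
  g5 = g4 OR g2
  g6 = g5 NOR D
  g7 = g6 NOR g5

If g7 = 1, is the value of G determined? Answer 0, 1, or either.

1

g7 = g6 NOR g5 must be 1, so both g6 = 0 and g5 = 0.
g6 = g5 NOR D must be 0, so at least one of g5, D is 1.
g5 = g4 OR g2 must be 0, so both g4 = 0 and g2 = 0.
Every assignment with g7 = 1 has G = 1; there are 4 such assignment(s).
  A=0, B=1, C=0, D=1, E=0, F=0, G=1
  A=0, B=1, C=1, D=1, E=0, F=1, G=1
  A=0, B=1, C=1, D=1, E=1, F=0, G=1
  A=0, B=1, C=1, D=1, E=1, F=1, G=1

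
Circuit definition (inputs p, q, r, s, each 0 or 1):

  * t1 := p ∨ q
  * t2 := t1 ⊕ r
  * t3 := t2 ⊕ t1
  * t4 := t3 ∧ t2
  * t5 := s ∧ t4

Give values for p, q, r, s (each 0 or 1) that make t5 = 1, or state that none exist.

Check with p=0, q=0, r=1, s=1:
t1 = p ∨ q = 0 ∨ 0 = 0
t2 = t1 ⊕ r = 0 ⊕ 1 = 1
t3 = t2 ⊕ t1 = 1 ⊕ 0 = 1
t4 = t3 ∧ t2 = 1 ∧ 1 = 1
t5 = s ∧ t4 = 1 ∧ 1 = 1
So t5 = 1 as required.

p=0, q=0, r=1, s=1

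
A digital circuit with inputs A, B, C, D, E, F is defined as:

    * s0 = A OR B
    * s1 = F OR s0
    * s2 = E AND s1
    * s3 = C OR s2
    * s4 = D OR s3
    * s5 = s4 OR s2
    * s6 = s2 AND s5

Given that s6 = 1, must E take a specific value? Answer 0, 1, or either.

s6 = s2 AND s5 must be 1, so both s2 = 1 and s5 = 1.
s2 = E AND s1 must be 1, so both E = 1 and s1 = 1.
s5 = s4 OR s2 must be 1, so at least one of s4, s2 is 1.
Every assignment with s6 = 1 has E = 1; there are 28 such assignment(s).

1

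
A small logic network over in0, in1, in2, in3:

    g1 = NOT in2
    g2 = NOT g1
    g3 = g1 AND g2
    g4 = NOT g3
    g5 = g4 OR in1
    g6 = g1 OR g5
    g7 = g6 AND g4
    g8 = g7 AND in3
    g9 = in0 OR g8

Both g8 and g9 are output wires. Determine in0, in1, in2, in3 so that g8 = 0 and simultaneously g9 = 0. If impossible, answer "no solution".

in0=0, in1=1, in2=0, in3=0

Check with in0=0, in1=1, in2=0, in3=0:
g1 = NOT in2 = NOT 0 = 1
g2 = NOT g1 = NOT 1 = 0
g3 = g1 AND g2 = 1 AND 0 = 0
g4 = NOT g3 = NOT 0 = 1
g5 = g4 OR in1 = 1 OR 1 = 1
g6 = g1 OR g5 = 1 OR 1 = 1
g7 = g6 AND g4 = 1 AND 1 = 1
g8 = g7 AND in3 = 1 AND 0 = 0
g9 = in0 OR g8 = 0 OR 0 = 0
So g8 = 0 and g9 = 0.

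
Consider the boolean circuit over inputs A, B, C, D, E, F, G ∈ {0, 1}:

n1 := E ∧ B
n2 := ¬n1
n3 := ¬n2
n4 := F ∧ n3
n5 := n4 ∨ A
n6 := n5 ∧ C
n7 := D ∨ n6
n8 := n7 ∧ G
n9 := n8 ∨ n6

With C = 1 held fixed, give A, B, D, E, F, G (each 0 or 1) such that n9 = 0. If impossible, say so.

A=0, B=0, D=1, E=1, F=1, G=0

Check with C = 1 and A=0, B=0, D=1, E=1, F=1, G=0:
n1 = E ∧ B = 1 ∧ 0 = 0
n2 = ¬n1 = ¬0 = 1
n3 = ¬n2 = ¬1 = 0
n4 = F ∧ n3 = 1 ∧ 0 = 0
n5 = n4 ∨ A = 0 ∨ 0 = 0
n6 = n5 ∧ C = 0 ∧ 1 = 0
n7 = D ∨ n6 = 1 ∨ 0 = 1
n8 = n7 ∧ G = 1 ∧ 0 = 0
n9 = n8 ∨ n6 = 0 ∨ 0 = 0
So n9 = 0.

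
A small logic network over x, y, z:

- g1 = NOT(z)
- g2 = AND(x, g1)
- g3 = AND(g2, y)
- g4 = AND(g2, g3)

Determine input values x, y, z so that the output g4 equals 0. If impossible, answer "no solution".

x=1, y=0, z=0

Check with x=1, y=0, z=0:
g1 = NOT(z) = NOT 0 = 1
g2 = AND(x, g1) = AND(1, 1) = 1
g3 = AND(g2, y) = AND(1, 0) = 0
g4 = AND(g2, g3) = AND(1, 0) = 0
So g4 = 0 as required.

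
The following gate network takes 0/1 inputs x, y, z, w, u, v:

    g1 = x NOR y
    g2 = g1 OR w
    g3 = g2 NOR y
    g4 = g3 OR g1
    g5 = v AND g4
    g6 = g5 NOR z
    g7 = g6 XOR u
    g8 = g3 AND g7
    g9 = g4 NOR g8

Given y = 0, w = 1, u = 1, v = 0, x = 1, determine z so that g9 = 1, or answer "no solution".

g9 = g4 NOR g8 must be 1, so both g4 = 0 and g8 = 0.
g4 = g3 OR g1 must be 0, so both g3 = 0 and g1 = 0.
Check with y = 0, w = 1, u = 1, v = 0, x = 1 and z=0:
g1 = x NOR y = 1 NOR 0 = 0
g2 = g1 OR w = 0 OR 1 = 1
g3 = g2 NOR y = 1 NOR 0 = 0
g4 = g3 OR g1 = 0 OR 0 = 0
g5 = v AND g4 = 0 AND 0 = 0
g6 = g5 NOR z = 0 NOR 0 = 1
g7 = g6 XOR u = 1 XOR 1 = 0
g8 = g3 AND g7 = 0 AND 0 = 0
g9 = g4 NOR g8 = 0 NOR 0 = 1
So g9 = 1.

z=0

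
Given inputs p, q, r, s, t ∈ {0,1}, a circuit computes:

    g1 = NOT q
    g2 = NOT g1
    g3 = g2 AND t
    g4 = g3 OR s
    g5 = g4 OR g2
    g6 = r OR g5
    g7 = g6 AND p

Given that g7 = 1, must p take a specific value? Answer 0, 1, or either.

g7 = g6 AND p must be 1, so both g6 = 1 and p = 1.
g6 = r OR g5 must be 1, so at least one of r, g5 is 1.
Every assignment with g7 = 1 has p = 1; there are 14 such assignment(s).

1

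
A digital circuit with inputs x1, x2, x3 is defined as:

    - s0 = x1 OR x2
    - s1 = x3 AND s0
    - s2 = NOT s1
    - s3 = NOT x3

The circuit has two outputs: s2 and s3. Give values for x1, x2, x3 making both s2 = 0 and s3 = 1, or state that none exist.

no solution exists

Across all 8 input combinations, none give both s2 = 0 and s3 = 1.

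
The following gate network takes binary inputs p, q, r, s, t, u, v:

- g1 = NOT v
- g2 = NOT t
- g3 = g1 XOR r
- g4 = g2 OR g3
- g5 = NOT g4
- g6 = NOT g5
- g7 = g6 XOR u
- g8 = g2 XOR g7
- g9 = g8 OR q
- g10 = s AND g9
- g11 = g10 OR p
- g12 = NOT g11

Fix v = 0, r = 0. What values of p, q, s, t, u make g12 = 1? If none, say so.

p=0 q=0 s=1 t=1 u=1

g12 = NOT g11 must be 1, so g11 = 0.
g11 = g10 OR p must be 0, so both g10 = 0 and p = 0.
Check with v = 0, r = 0 and p=0, q=0, s=1, t=1, u=1:
g1 = NOT v = NOT 0 = 1
g2 = NOT t = NOT 1 = 0
g3 = g1 XOR r = 1 XOR 0 = 1
g4 = g2 OR g3 = 0 OR 1 = 1
g5 = NOT g4 = NOT 1 = 0
g6 = NOT g5 = NOT 0 = 1
g7 = g6 XOR u = 1 XOR 1 = 0
g8 = g2 XOR g7 = 0 XOR 0 = 0
g9 = g8 OR q = 0 OR 0 = 0
g10 = s AND g9 = 1 AND 0 = 0
g11 = g10 OR p = 0 OR 0 = 0
g12 = NOT g11 = NOT 0 = 1
So g12 = 1.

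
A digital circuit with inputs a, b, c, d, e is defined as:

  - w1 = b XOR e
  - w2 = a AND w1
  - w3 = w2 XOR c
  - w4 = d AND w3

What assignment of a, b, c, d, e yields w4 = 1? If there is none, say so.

Check with a=0, b=0, c=1, d=1, e=1:
w1 = b XOR e = 0 XOR 1 = 1
w2 = a AND w1 = 0 AND 1 = 0
w3 = w2 XOR c = 0 XOR 1 = 1
w4 = d AND w3 = 1 AND 1 = 1
So w4 = 1 as required.

a=0, b=0, c=1, d=1, e=1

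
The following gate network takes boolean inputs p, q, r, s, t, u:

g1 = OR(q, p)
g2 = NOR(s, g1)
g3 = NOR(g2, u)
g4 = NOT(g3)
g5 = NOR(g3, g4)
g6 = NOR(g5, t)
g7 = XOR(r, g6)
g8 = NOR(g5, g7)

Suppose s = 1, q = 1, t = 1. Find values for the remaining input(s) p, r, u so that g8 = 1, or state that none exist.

p=0 r=0 u=0

g8 = NOR(g5, g7) must be 1, so both g5 = 0 and g7 = 0.
Check with s = 1, q = 1, t = 1 and p=0, r=0, u=0:
g1 = OR(q, p) = OR(1, 0) = 1
g2 = NOR(s, g1) = NOR(1, 1) = 0
g3 = NOR(g2, u) = NOR(0, 0) = 1
g4 = NOT(g3) = NOT 1 = 0
g5 = NOR(g3, g4) = NOR(1, 0) = 0
g6 = NOR(g5, t) = NOR(0, 1) = 0
g7 = XOR(r, g6) = XOR(0, 0) = 0
g8 = NOR(g5, g7) = NOR(0, 0) = 1
So g8 = 1.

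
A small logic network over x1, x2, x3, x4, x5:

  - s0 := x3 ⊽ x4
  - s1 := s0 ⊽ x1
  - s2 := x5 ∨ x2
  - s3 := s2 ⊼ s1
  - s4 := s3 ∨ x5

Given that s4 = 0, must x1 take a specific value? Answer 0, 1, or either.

0

s4 = s3 ∨ x5 must be 0, so both s3 = 0 and x5 = 0.
s3 = s2 ⊼ s1 must be 0, so both s2 = 1 and s1 = 1.
Every assignment with s4 = 0 has x1 = 0; there are 3 such assignment(s).
  x1=0, x2=1, x3=0, x4=1, x5=0
  x1=0, x2=1, x3=1, x4=0, x5=0
  x1=0, x2=1, x3=1, x4=1, x5=0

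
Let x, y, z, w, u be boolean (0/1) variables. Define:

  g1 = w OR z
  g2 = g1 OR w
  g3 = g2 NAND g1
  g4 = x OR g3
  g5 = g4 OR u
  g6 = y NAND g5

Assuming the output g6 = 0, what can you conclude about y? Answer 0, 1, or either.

1

g6 = y NAND g5 must be 0, so both y = 1 and g5 = 1.
g5 = g4 OR u must be 1, so at least one of g4, u is 1.
Every assignment with g6 = 0 has y = 1; there are 13 such assignment(s).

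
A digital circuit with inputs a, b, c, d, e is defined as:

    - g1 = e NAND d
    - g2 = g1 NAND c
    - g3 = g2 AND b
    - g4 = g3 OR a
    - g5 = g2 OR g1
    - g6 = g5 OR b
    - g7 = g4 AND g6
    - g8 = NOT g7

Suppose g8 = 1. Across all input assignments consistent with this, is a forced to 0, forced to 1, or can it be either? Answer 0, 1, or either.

g8 = NOT g7 must be 1, so g7 = 0.
Every assignment with g8 = 1 has a = 0; there are 11 such assignment(s).

0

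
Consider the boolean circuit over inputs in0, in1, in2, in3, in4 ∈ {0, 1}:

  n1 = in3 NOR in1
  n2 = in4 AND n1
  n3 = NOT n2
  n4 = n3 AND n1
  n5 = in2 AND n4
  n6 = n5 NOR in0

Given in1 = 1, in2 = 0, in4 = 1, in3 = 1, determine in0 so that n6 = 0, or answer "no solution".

Check with in1 = 1, in2 = 0, in4 = 1, in3 = 1 and in0=1:
n1 = in3 NOR in1 = 1 NOR 1 = 0
n2 = in4 AND n1 = 1 AND 0 = 0
n3 = NOT n2 = NOT 0 = 1
n4 = n3 AND n1 = 1 AND 0 = 0
n5 = in2 AND n4 = 0 AND 0 = 0
n6 = n5 NOR in0 = 0 NOR 1 = 0
So n6 = 0.

in0=1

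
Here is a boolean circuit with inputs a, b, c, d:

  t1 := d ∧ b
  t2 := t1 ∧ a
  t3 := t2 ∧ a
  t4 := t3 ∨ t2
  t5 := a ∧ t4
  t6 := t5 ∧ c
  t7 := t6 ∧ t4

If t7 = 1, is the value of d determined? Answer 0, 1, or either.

t7 = t6 ∧ t4 must be 1, so both t6 = 1 and t4 = 1.
Every assignment with t7 = 1 has d = 1; there are 1 such assignment(s).
  a=1, b=1, c=1, d=1

1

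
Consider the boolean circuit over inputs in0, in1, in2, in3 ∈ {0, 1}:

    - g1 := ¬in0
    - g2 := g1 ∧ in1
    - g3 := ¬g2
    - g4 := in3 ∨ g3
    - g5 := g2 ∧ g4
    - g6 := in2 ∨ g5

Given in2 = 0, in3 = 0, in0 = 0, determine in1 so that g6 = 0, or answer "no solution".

g6 = in2 ∨ g5 must be 0, so both in2 = 0 and g5 = 0.
Check with in2 = 0, in3 = 0, in0 = 0 and in1=1:
g1 = ¬in0 = ¬0 = 1
g2 = g1 ∧ in1 = 1 ∧ 1 = 1
g3 = ¬g2 = ¬1 = 0
g4 = in3 ∨ g3 = 0 ∨ 0 = 0
g5 = g2 ∧ g4 = 1 ∧ 0 = 0
g6 = in2 ∨ g5 = 0 ∨ 0 = 0
So g6 = 0.

in1=1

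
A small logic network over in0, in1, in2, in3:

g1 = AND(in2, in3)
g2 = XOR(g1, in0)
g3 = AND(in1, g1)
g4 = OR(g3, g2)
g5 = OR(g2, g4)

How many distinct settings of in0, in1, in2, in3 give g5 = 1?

g5 = OR(g2, g4) must be 1, so at least one of g2, g4 is 1.
Enumerating the 16 input combinations, 9 give g5 = 1 and 7 give g5 = 0.

9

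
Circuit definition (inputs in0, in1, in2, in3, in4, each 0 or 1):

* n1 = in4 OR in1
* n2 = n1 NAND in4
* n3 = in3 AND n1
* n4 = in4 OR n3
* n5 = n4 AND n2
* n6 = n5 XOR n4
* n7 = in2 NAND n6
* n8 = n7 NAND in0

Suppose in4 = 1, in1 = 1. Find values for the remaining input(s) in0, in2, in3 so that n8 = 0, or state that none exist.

in0=1, in2=0, in3=0

Check with in4 = 1, in1 = 1 and in0=1, in2=0, in3=0:
n1 = in4 OR in1 = 1 OR 1 = 1
n2 = n1 NAND in4 = 1 NAND 1 = 0
n3 = in3 AND n1 = 0 AND 1 = 0
n4 = in4 OR n3 = 1 OR 0 = 1
n5 = n4 AND n2 = 1 AND 0 = 0
n6 = n5 XOR n4 = 0 XOR 1 = 1
n7 = in2 NAND n6 = 0 NAND 1 = 1
n8 = n7 NAND in0 = 1 NAND 1 = 0
So n8 = 0.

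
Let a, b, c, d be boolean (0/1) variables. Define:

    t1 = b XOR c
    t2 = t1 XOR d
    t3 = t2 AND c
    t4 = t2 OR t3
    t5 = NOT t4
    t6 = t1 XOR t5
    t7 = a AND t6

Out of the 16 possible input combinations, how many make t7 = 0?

t7 = a AND t6 must be 0, so at least one of a, t6 is 0.
Enumerating the 16 input combinations, 12 give t7 = 0 and 4 give t7 = 1.

12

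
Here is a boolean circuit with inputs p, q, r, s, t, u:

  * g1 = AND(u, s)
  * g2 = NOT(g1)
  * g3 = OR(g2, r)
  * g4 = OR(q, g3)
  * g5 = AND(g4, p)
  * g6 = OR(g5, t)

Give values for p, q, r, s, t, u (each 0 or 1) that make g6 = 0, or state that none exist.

p=0, q=1, r=1, s=1, t=0, u=1

g6 = OR(g5, t) must be 0, so both g5 = 0 and t = 0.
g5 = AND(g4, p) must be 0, so at least one of g4, p is 0.
Check with p=0, q=1, r=1, s=1, t=0, u=1:
g1 = AND(u, s) = AND(1, 1) = 1
g2 = NOT(g1) = NOT 1 = 0
g3 = OR(g2, r) = OR(0, 1) = 1
g4 = OR(q, g3) = OR(1, 1) = 1
g5 = AND(g4, p) = AND(1, 0) = 0
g6 = OR(g5, t) = OR(0, 0) = 0
So g6 = 0 as required.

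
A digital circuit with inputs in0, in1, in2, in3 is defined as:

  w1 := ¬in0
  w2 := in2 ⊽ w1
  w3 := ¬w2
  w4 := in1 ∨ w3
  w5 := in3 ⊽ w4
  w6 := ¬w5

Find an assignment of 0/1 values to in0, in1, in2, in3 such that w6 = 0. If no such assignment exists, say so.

in0=1, in1=0, in2=0, in3=0

w6 = ¬w5 must be 0, so w5 = 1.
Check with in0=1, in1=0, in2=0, in3=0:
w1 = ¬in0 = ¬1 = 0
w2 = in2 ⊽ w1 = 0 ⊽ 0 = 1
w3 = ¬w2 = ¬1 = 0
w4 = in1 ∨ w3 = 0 ∨ 0 = 0
w5 = in3 ⊽ w4 = 0 ⊽ 0 = 1
w6 = ¬w5 = ¬1 = 0
So w6 = 0 as required.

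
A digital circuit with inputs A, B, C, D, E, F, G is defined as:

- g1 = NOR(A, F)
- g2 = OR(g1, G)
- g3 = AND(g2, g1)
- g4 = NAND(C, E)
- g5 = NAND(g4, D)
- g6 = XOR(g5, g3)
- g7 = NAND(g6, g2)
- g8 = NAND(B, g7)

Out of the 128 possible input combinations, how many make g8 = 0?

g8 = NAND(B, g7) must be 0, so both B = 1 and g7 = 1.
Enumerating the 128 input combinations, 43 give g8 = 0 and 85 give g8 = 1.

43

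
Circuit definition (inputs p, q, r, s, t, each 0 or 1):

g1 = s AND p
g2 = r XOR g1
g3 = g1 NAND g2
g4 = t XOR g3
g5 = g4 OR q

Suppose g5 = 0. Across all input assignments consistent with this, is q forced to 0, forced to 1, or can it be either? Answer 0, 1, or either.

0

g5 = g4 OR q must be 0, so both g4 = 0 and q = 0.
g4 = t XOR g3 must be 0, so t and g3 are equal.
Every assignment with g5 = 0 has q = 0; there are 8 such assignment(s).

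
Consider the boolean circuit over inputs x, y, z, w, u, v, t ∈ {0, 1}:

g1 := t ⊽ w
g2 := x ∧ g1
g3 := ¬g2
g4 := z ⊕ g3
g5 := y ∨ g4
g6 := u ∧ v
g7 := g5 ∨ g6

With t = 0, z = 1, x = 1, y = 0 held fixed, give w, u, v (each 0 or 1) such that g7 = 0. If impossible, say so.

w=1, u=0, v=1

g7 = g5 ∨ g6 must be 0, so both g5 = 0 and g6 = 0.
Check with t = 0, z = 1, x = 1, y = 0 and w=1, u=0, v=1:
g1 = t ⊽ w = 0 ⊽ 1 = 0
g2 = x ∧ g1 = 1 ∧ 0 = 0
g3 = ¬g2 = ¬0 = 1
g4 = z ⊕ g3 = 1 ⊕ 1 = 0
g5 = y ∨ g4 = 0 ∨ 0 = 0
g6 = u ∧ v = 0 ∧ 1 = 0
g7 = g5 ∨ g6 = 0 ∨ 0 = 0
So g7 = 0.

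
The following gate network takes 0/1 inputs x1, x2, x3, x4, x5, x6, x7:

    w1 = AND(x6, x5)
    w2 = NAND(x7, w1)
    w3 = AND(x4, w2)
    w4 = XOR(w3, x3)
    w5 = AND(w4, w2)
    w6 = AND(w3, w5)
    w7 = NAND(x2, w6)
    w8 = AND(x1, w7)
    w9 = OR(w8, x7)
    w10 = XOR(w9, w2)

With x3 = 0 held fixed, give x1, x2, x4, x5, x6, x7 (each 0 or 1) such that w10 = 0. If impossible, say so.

w10 = XOR(w9, w2) must be 0, so w9 and w2 are equal.
Check with x3 = 0 and x1=1, x2=1, x4=1, x5=1, x6=0, x7=1:
w1 = AND(x6, x5) = AND(0, 1) = 0
w2 = NAND(x7, w1) = NAND(1, 0) = 1
w3 = AND(x4, w2) = AND(1, 1) = 1
w4 = XOR(w3, x3) = XOR(1, 0) = 1
w5 = AND(w4, w2) = AND(1, 1) = 1
w6 = AND(w3, w5) = AND(1, 1) = 1
w7 = NAND(x2, w6) = NAND(1, 1) = 0
w8 = AND(x1, w7) = AND(1, 0) = 0
w9 = OR(w8, x7) = OR(0, 1) = 1
w10 = XOR(w9, w2) = XOR(1, 1) = 0
So w10 = 0.

x1=1, x2=1, x4=1, x5=1, x6=0, x7=1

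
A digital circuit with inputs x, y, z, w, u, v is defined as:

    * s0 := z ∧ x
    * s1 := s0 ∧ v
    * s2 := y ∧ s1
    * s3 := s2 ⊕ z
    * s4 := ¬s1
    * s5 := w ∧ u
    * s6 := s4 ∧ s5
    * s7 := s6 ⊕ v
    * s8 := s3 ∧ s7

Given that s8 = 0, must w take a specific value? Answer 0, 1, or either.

Both values of w occur among assignments with s8 = 0:
  w=0: x=0, y=0, z=0, w=0, u=0, v=0
  w=1: x=0, y=0, z=0, w=1, u=0, v=0

either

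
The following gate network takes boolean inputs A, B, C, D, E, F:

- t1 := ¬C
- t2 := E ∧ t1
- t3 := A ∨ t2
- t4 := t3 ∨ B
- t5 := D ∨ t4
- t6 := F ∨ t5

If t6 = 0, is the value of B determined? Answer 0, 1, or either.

0

t6 = F ∨ t5 must be 0, so both F = 0 and t5 = 0.
t5 = D ∨ t4 must be 0, so both D = 0 and t4 = 0.
Every assignment with t6 = 0 has B = 0; there are 3 such assignment(s).
  A=0, B=0, C=0, D=0, E=0, F=0
  A=0, B=0, C=1, D=0, E=0, F=0
  A=0, B=0, C=1, D=0, E=1, F=0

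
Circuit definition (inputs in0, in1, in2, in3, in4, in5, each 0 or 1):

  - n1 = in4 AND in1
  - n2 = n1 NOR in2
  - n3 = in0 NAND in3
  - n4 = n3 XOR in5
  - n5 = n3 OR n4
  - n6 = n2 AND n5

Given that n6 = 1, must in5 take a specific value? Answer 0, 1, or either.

either

Both values of in5 occur among assignments with n6 = 1:
  in5=0: in0=0, in1=0, in2=0, in3=0, in4=0, in5=0
  in5=1: in0=0, in1=0, in2=0, in3=0, in4=0, in5=1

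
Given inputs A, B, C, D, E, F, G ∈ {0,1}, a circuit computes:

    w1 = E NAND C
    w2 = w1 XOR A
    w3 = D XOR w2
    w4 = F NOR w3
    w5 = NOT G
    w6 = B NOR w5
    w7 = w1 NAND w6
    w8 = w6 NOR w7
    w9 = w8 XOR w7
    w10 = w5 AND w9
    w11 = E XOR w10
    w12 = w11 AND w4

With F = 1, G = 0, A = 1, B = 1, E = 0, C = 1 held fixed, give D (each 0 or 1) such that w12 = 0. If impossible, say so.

w12 = w11 AND w4 must be 0, so at least one of w11, w4 is 0.
Check with F = 1, G = 0, A = 1, B = 1, E = 0, C = 1 and D=1:
w1 = E NAND C = 0 NAND 1 = 1
w2 = w1 XOR A = 1 XOR 1 = 0
w3 = D XOR w2 = 1 XOR 0 = 1
w4 = F NOR w3 = 1 NOR 1 = 0
w5 = NOT G = NOT 0 = 1
w6 = B NOR w5 = 1 NOR 1 = 0
w7 = w1 NAND w6 = 1 NAND 0 = 1
w8 = w6 NOR w7 = 0 NOR 1 = 0
w9 = w8 XOR w7 = 0 XOR 1 = 1
w10 = w5 AND w9 = 1 AND 1 = 1
w11 = E XOR w10 = 0 XOR 1 = 1
w12 = w11 AND w4 = 1 AND 0 = 0
So w12 = 0.

D=1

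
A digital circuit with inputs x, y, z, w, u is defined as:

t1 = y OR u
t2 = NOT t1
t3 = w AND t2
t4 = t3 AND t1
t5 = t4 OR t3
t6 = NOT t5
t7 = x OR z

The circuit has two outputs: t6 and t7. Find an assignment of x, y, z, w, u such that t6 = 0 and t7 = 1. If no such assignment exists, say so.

x=0 y=0 z=1 w=1 u=0

Check with x=0 y=0 z=1 w=1 u=0:
t1 = y OR u = 0 OR 0 = 0
t2 = NOT t1 = NOT 0 = 1
t3 = w AND t2 = 1 AND 1 = 1
t4 = t3 AND t1 = 1 AND 0 = 0
t5 = t4 OR t3 = 0 OR 1 = 1
t6 = NOT t5 = NOT 1 = 0
t7 = x OR z = 0 OR 1 = 1
So t6 = 0 and t7 = 1.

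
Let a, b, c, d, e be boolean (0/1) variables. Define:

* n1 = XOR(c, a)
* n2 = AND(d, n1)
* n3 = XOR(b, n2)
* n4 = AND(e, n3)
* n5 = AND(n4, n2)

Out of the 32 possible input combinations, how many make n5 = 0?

n5 = AND(n4, n2) must be 0, so at least one of n4, n2 is 0.
Enumerating the 32 input combinations, 30 give n5 = 0 and 2 give n5 = 1.

30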